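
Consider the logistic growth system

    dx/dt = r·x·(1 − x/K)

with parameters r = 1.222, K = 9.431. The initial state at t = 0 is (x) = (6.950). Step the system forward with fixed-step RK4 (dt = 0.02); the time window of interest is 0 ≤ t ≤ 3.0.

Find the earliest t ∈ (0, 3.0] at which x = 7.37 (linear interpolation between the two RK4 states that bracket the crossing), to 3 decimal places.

t = 0.200

t=0.000: state=(6.950)
step 1 (dt=0.02): k1=(2.234), k2=(2.221), k3=(2.221), k4=(2.208); state += dt/6·(k1+2k2+2k3+k4)
t=0.020: state=(6.994)
t=0.040: state=(7.038)
t=0.060: state=(7.082)
continuing one RK4 step at a time; state shown every 5 steps (Δt=0.1):
t=0.100: state=(7.167)
t=0.180: state=(7.331)
next step: t=0.200: state=(7.370) — x has crossed 7.37
linear interpolation between t=0.180 (7.33078) and t=0.200 (7.37041) → t≈0.200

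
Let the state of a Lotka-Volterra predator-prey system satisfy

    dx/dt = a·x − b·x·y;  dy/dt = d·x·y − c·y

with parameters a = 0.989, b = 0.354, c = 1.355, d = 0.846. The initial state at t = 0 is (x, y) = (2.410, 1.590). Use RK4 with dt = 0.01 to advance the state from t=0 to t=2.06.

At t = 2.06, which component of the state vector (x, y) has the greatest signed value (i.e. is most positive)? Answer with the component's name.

largest component: y

t=0.000: state=(2.410, 1.590)
step 1 (dt=0.01): k1=(1.027, 1.087), k2=(1.025, 1.098), k3=(1.024, 1.098), k4=(1.022, 1.109); state += dt/6·(k1+2k2+2k3+k4)
t=0.010: state=(2.420, 1.601)
t=0.020: state=(2.430, 1.612)
t=0.030: state=(2.441, 1.624)
continuing one RK4 step at a time; state shown every 10 steps (Δt=0.1):
t=0.100: state=(2.510, 1.710)
t=0.200: state=(2.602, 1.854)
t=0.300: state=(2.682, 2.024)
t=0.400: state=(2.746, 2.224)
t=0.500: state=(2.791, 2.456)
t=0.600: state=(2.812, 2.718)
t=0.700: state=(2.805, 3.011)
t=0.800: state=(2.768, 3.329)
t=0.900: state=(2.700, 3.665)
t=1.000: state=(2.602, 4.006)
t=1.100: state=(2.478, 4.338)
t=1.200: state=(2.334, 4.644)
t=1.300: state=(2.175, 4.908)
t=1.400: state=(2.011, 5.116)
t=1.500: state=(1.847, 5.259)
t=1.600: state=(1.690, 5.333)
t=1.700: state=(1.544, 5.340)
t=1.800: state=(1.412, 5.284)
t=1.900: state=(1.295, 5.174)
t=2.000: state=(1.194, 5.019)
t=2.060: state=(1.140, 4.910)
compare at T: x=1.140, y=4.910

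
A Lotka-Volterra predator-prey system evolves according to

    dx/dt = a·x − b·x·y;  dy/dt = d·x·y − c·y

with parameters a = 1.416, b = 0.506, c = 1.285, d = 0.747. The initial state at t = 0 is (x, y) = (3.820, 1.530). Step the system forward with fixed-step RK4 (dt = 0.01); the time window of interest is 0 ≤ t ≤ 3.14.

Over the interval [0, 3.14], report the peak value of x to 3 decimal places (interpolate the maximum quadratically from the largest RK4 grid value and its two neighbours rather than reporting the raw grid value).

max x = 4.315

t=0.000: state=(3.820, 1.530)
step 1 (dt=0.01): k1=(2.452, 2.400), k2=(2.436, 2.433), k3=(2.436, 2.433), k4=(2.420, 2.466); state += dt/6·(k1+2k2+2k3+k4)
t=0.010: state=(3.844, 1.554)
t=0.020: state=(3.868, 1.579)
t=0.030: state=(3.892, 1.605)
continuing one RK4 step at a time; state shown every 20 steps (Δt=0.2):
t=0.200: state=(4.218, 2.163)
t=0.400: state=(4.289, 3.175)
t=0.600: state=(3.860, 4.543)
t=0.800: state=(3.014, 5.890)
t=1.000: state=(2.106, 6.667)
t=1.200: state=(1.414, 6.684)
t=1.400: state=(0.977, 6.163)
t=1.600: state=(0.721, 5.401)
t=1.800: state=(0.577, 4.598)
t=2.000: state=(0.500, 3.851)
t=2.200: state=(0.465, 3.200)
t=2.400: state=(0.460, 2.651)
t=2.600: state=(0.478, 2.198)
t=2.800: state=(0.517, 1.831)
t=3.000: state=(0.580, 1.536)
t=3.140: state=(0.638, 1.367)
largest grid value and its neighbours: x(0.320)=4.31363, x(0.330)=4.31476, x(0.340)=4.31472
parabola through these three points peaks at t≈0.335 with x≈4.31489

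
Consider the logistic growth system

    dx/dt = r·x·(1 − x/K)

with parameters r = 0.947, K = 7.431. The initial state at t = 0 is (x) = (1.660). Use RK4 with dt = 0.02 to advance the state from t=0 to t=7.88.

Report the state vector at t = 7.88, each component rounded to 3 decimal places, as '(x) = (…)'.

(x) = (7.416)

t=0.000: state=(1.660)
step 1 (dt=0.02): k1=(1.221), k2=(1.227), k3=(1.227), k4=(1.234); state += dt/6·(k1+2k2+2k3+k4)
t=0.020: state=(1.685)
t=0.040: state=(1.709)
t=0.060: state=(1.734)
continuing one RK4 step at a time; state shown every 25 steps (Δt=0.5):
t=0.500: state=(2.348)
t=1.000: state=(3.164)
t=1.500: state=(4.039)
t=2.000: state=(4.879)
t=2.500: state=(5.605)
t=3.000: state=(6.177)
t=3.500: state=(6.597)
t=4.000: state=(6.889)
t=4.500: state=(7.084)
t=5.000: state=(7.211)
t=5.500: state=(7.292)
t=6.000: state=(7.344)
t=6.500: state=(7.377)
t=7.000: state=(7.397)
t=7.500: state=(7.410)
t=7.880: state=(7.416)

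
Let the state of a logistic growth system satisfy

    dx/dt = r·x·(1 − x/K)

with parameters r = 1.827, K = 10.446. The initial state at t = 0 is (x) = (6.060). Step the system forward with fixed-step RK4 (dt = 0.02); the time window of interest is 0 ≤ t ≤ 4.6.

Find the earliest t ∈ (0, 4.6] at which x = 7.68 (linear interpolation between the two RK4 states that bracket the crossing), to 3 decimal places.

t=0.000: state=(6.060)
step 1 (dt=0.02): k1=(4.649), k2=(4.635), k3=(4.635), k4=(4.620); state += dt/6·(k1+2k2+2k3+k4)
t=0.020: state=(6.153)
t=0.040: state=(6.245)
t=0.060: state=(6.336)
continuing one RK4 step at a time; state shown every 10 steps (Δt=0.2):
t=0.200: state=(6.954)
t=0.380: state=(7.673)
next step: t=0.400: state=(7.746) — x has crossed 7.68
linear interpolation between t=0.380 (7.67254) and t=0.400 (7.74634) → t≈0.382

t = 0.382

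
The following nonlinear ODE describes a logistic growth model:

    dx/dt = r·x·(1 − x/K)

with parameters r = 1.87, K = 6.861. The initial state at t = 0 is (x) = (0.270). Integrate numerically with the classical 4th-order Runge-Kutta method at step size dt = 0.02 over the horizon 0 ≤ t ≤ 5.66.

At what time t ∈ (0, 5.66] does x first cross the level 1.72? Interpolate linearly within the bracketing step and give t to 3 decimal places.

t=0.000: state=(0.270)
step 1 (dt=0.02): k1=(0.485), k2=(0.493), k3=(0.494), k4=(0.502); state += dt/6·(k1+2k2+2k3+k4)
t=0.020: state=(0.280)
t=0.040: state=(0.290)
t=0.060: state=(0.301)
continuing one RK4 step at a time; state shown every 10 steps (Δt=0.2):
t=0.200: state=(0.386)
t=0.400: state=(0.547)
t=0.600: state=(0.767)
t=0.800: state=(1.061)
t=1.000: state=(1.441)
t=1.120: state=(1.713)
next step: t=1.140: state=(1.761) — x has crossed 1.72
linear interpolation between t=1.120 (1.71264) and t=1.140 (1.76116) → t≈1.123

t = 1.123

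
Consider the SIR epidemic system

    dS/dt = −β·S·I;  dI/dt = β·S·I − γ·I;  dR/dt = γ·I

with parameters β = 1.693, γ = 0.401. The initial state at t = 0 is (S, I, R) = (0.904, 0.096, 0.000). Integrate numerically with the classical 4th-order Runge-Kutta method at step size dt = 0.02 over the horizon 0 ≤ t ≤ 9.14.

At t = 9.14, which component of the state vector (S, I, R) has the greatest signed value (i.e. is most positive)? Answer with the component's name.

largest component: R

t=0.000: state=(0.904, 0.096, 0.000)
step 1 (dt=0.02): k1=(-0.147, 0.108, 0.038), k2=(-0.148, 0.109, 0.039), k3=(-0.148, 0.109, 0.039), k4=(-0.150, 0.110, 0.039); state += dt/6·(k1+2k2+2k3+k4)
t=0.020: state=(0.901, 0.098, 0.001)
t=0.040: state=(0.898, 0.100, 0.002)
t=0.060: state=(0.895, 0.103, 0.002)
continuing one RK4 step at a time; state shown every 25 steps (Δt=0.5):
t=0.500: state=(0.812, 0.163, 0.026)
t=1.000: state=(0.682, 0.251, 0.067)
t=1.500: state=(0.530, 0.344, 0.127)
t=2.000: state=(0.384, 0.413, 0.203)
t=2.500: state=(0.266, 0.444, 0.290)
t=3.000: state=(0.183, 0.439, 0.379)
t=3.500: state=(0.127, 0.409, 0.464)
t=4.000: state=(0.092, 0.366, 0.542)
t=4.500: state=(0.069, 0.321, 0.611)
t=5.000: state=(0.053, 0.276, 0.670)
t=5.500: state=(0.043, 0.235, 0.722)
t=6.000: state=(0.036, 0.199, 0.765)
t=6.500: state=(0.031, 0.168, 0.802)
t=7.000: state=(0.027, 0.140, 0.833)
t=7.500: state=(0.024, 0.117, 0.858)
t=8.000: state=(0.022, 0.098, 0.880)
t=8.500: state=(0.020, 0.082, 0.898)
t=9.000: state=(0.019, 0.068, 0.913)
t=9.140: state=(0.019, 0.065, 0.917)
compare at T: S=0.019, I=0.065, R=0.917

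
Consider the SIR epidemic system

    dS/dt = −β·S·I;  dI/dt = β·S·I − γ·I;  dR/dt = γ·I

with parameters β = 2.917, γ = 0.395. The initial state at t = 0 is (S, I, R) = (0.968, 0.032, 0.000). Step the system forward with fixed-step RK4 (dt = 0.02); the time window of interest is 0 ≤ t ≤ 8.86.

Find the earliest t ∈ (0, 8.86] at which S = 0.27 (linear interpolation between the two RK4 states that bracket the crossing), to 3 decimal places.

t = 1.746

t=0.000: state=(0.968, 0.032, 0.000)
step 1 (dt=0.02): k1=(-0.090, 0.078, 0.013), k2=(-0.092, 0.080, 0.013), k3=(-0.093, 0.080, 0.013), k4=(-0.095, 0.081, 0.013); state += dt/6·(k1+2k2+2k3+k4)
t=0.020: state=(0.966, 0.034, 0.000)
t=0.040: state=(0.964, 0.035, 0.001)
t=0.060: state=(0.962, 0.037, 0.001)
continuing one RK4 step at a time; state shown every 25 steps (Δt=0.5):
t=0.500: state=(0.885, 0.103, 0.012)
t=1.000: state=(0.684, 0.269, 0.047)
t=1.500: state=(0.393, 0.485, 0.122)
t=1.740: state=(0.273, 0.556, 0.172)
next step: t=1.760: state=(0.264, 0.560, 0.176) — S has crossed 0.27
linear interpolation between t=1.740 (0.27264) and t=1.760 (0.26391) → t≈1.746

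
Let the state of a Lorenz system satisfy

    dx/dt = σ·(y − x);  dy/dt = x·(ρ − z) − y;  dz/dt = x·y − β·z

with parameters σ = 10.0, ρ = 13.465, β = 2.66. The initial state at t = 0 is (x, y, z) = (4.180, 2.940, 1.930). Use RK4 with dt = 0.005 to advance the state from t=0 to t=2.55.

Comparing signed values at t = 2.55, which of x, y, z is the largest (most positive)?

largest component: z

t=0.000: state=(4.180, 2.940, 1.930)
step 1 (dt=0.005): k1=(-12.400, 45.276, 7.155), k2=(-10.958, 44.731, 7.486), k3=(-11.008, 44.771, 7.489), k4=(-9.611, 44.263, 7.817); state += dt/6·(k1+2k2+2k3+k4)
t=0.005: state=(4.125, 3.164, 1.967)
t=0.010: state=(4.084, 3.383, 2.008)
t=0.015: state=(4.055, 3.598, 2.052)
continuing one RK4 step at a time; state shown every 20 steps (Δt=0.1):
t=0.100: state=(4.936, 7.106, 3.441)
t=0.200: state=(7.860, 11.191, 7.932)
t=0.300: state=(10.405, 11.372, 15.876)
t=0.400: state=(8.971, 5.479, 19.733)
t=0.500: state=(5.043, 1.421, 17.061)
t=0.600: state=(2.374, 0.647, 13.354)
t=0.700: state=(1.337, 0.844, 10.343)
t=0.800: state=(1.169, 1.258, 8.037)
t=0.900: state=(1.450, 1.915, 6.339)
t=1.000: state=(2.123, 3.031, 5.243)
t=1.100: state=(3.339, 4.905, 4.969)
t=1.200: state=(5.313, 7.685, 6.226)
t=1.300: state=(7.861, 10.319, 10.172)
t=1.400: state=(9.396, 9.576, 15.829)
t=1.500: state=(7.999, 5.351, 18.004)
t=1.600: state=(5.134, 2.499, 15.931)
t=1.700: state=(3.157, 1.858, 12.934)
t=1.800: state=(2.416, 2.149, 10.375)
t=1.900: state=(2.496, 2.886, 8.480)
t=2.000: state=(3.164, 4.111, 7.360)
t=2.100: state=(4.406, 5.944, 7.316)
t=2.200: state=(6.182, 8.112, 8.932)
t=2.300: state=(7.928, 9.239, 12.430)
t=2.400: state=(8.322, 7.679, 15.826)
t=2.500: state=(6.852, 4.844, 16.315)
t=2.550: state=(5.832, 3.830, 15.559)
compare at T: x=5.832, y=3.830, z=15.559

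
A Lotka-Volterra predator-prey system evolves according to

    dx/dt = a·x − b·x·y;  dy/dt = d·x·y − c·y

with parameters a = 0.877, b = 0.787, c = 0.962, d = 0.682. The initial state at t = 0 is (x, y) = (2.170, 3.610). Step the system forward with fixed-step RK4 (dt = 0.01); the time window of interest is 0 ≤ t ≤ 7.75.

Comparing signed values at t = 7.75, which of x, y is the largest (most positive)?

t=0.000: state=(2.170, 3.610)
step 1 (dt=0.01): k1=(-4.262, 1.870), k2=(-4.236, 1.822), k3=(-4.236, 1.822), k4=(-4.209, 1.774); state += dt/6·(k1+2k2+2k3+k4)
t=0.010: state=(2.128, 3.628)
t=0.020: state=(2.086, 3.645)
t=0.030: state=(2.045, 3.662)
continuing one RK4 step at a time; state shown every 50 steps (Δt=0.5):
t=0.500: state=(0.779, 3.541)
t=1.000: state=(0.357, 2.618)
t=1.500: state=(0.235, 1.783)
t=2.000: state=(0.205, 1.186)
t=2.500: state=(0.216, 0.787)
t=3.000: state=(0.260, 0.527)
t=3.500: state=(0.339, 0.361)
t=4.000: state=(0.467, 0.255)
t=4.500: state=(0.663, 0.191)
t=5.000: state=(0.962, 0.155)
t=5.500: state=(1.407, 0.143)
t=6.000: state=(2.058, 0.158)
t=6.500: state=(2.965, 0.229)
t=7.000: state=(4.047, 0.467)
t=7.500: state=(4.573, 1.305)
t=7.750: state=(4.066, 2.164)
compare at T: x=4.066, y=2.164

largest component: x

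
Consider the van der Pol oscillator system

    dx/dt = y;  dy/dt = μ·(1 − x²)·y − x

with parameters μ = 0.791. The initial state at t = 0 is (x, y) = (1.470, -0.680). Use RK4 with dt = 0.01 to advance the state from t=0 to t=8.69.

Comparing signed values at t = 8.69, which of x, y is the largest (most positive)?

largest component: y

t=0.000: state=(1.470, -0.680)
step 1 (dt=0.01): k1=(-0.680, -0.846), k2=(-0.684, -0.844), k3=(-0.684, -0.844), k4=(-0.688, -0.842); state += dt/6·(k1+2k2+2k3+k4)
t=0.010: state=(1.463, -0.688)
t=0.020: state=(1.456, -0.697)
t=0.030: state=(1.449, -0.705)
continuing one RK4 step at a time; state shown every 50 steps (Δt=0.5):
t=0.500: state=(1.025, -1.111)
t=1.000: state=(0.325, -1.741)
t=1.500: state=(-0.731, -2.376)
t=2.000: state=(-1.730, -1.265)
t=2.500: state=(-1.964, 0.136)
t=3.000: state=(-1.747, 0.654)
t=3.500: state=(-1.339, 0.982)
t=4.000: state=(-0.740, 1.459)
t=4.500: state=(0.175, 2.233)
t=5.000: state=(1.359, 2.123)
t=5.500: state=(1.977, 0.365)
t=6.000: state=(1.909, -0.476)
t=6.500: state=(1.580, -0.820)
t=7.000: state=(1.086, -1.182)
t=7.500: state=(0.353, -1.809)
t=8.000: state=(-0.746, -2.473)
t=8.500: state=(-1.774, -1.268)
t=8.690: state=(-1.947, -0.575)
compare at T: x=-1.947, y=-0.575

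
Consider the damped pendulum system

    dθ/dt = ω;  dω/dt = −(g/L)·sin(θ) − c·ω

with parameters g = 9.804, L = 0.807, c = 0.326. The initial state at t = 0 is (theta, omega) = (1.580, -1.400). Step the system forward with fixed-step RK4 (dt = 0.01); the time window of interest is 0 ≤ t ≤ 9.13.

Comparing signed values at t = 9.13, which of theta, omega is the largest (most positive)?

t=0.000: state=(1.580, -1.400)
step 1 (dt=0.01): k1=(-1.400, -11.692), k2=(-1.458, -11.673), k3=(-1.458, -11.673), k4=(-1.517, -11.654); state += dt/6·(k1+2k2+2k3+k4)
t=0.010: state=(1.565, -1.517)
t=0.020: state=(1.550, -1.633)
t=0.030: state=(1.533, -1.749)
continuing one RK4 step at a time; state shown every 50 steps (Δt=0.5):
t=0.500: state=(-0.260, -4.571)
t=1.000: state=(-1.343, 0.723)
t=1.500: state=(0.142, 3.982)
t=2.000: state=(1.123, -0.649)
t=2.500: state=(-0.183, -3.364)
t=3.000: state=(-0.926, 0.868)
t=3.500: state=(0.276, 2.742)
t=4.000: state=(0.738, -1.173)
t=4.500: state=(-0.367, -2.107)
t=5.000: state=(-0.550, 1.434)
t=5.500: state=(0.430, 1.469)
t=6.000: state=(0.365, -1.577)
t=6.500: state=(-0.453, -0.861)
t=7.000: state=(-0.193, 1.572)
t=7.500: state=(0.434, 0.321)
t=8.000: state=(0.045, -1.428)
t=8.500: state=(-0.380, 0.119)
t=9.000: state=(0.069, 1.179)
t=9.130: state=(0.208, 0.912)
compare at T: theta=0.208, omega=0.912

largest component: omega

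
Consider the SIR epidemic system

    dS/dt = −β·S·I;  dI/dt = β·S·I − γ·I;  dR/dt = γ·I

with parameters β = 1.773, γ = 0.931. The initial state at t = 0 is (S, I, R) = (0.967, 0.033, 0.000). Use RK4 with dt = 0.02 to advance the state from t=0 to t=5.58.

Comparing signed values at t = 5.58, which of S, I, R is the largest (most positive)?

t=0.000: state=(0.967, 0.033, 0.000)
step 1 (dt=0.02): k1=(-0.057, 0.026, 0.031), k2=(-0.057, 0.026, 0.031), k3=(-0.057, 0.026, 0.031), k4=(-0.057, 0.026, 0.031); state += dt/6·(k1+2k2+2k3+k4)
t=0.020: state=(0.966, 0.034, 0.001)
t=0.040: state=(0.965, 0.034, 0.001)
t=0.060: state=(0.964, 0.035, 0.002)
continuing one RK4 step at a time; state shown every 10 steps (Δt=0.2):
t=0.200: state=(0.955, 0.039, 0.007)
t=0.400: state=(0.941, 0.045, 0.014)
t=0.600: state=(0.925, 0.052, 0.023)
t=0.800: state=(0.907, 0.059, 0.034)
t=1.000: state=(0.887, 0.068, 0.046)
t=1.200: state=(0.864, 0.077, 0.059)
t=1.400: state=(0.840, 0.086, 0.074)
t=1.600: state=(0.813, 0.096, 0.091)
t=1.800: state=(0.784, 0.106, 0.110)
t=2.000: state=(0.754, 0.115, 0.130)
t=2.200: state=(0.723, 0.124, 0.153)
t=2.400: state=(0.691, 0.133, 0.177)
t=2.600: state=(0.658, 0.140, 0.202)
t=2.800: state=(0.626, 0.146, 0.229)
t=3.000: state=(0.594, 0.150, 0.256)
t=3.200: state=(0.563, 0.153, 0.284)
t=3.400: state=(0.533, 0.154, 0.313)
t=3.600: state=(0.504, 0.154, 0.342)
t=3.800: state=(0.478, 0.152, 0.370)
t=4.000: state=(0.453, 0.149, 0.398)
t=4.200: state=(0.430, 0.144, 0.426)
t=4.400: state=(0.409, 0.139, 0.452)
t=4.600: state=(0.390, 0.133, 0.477)
t=4.800: state=(0.372, 0.126, 0.502)
t=5.000: state=(0.356, 0.119, 0.524)
t=5.200: state=(0.342, 0.112, 0.546)
t=5.400: state=(0.329, 0.105, 0.566)
t=5.580: state=(0.318, 0.098, 0.583)
compare at T: S=0.318, I=0.098, R=0.583

largest component: R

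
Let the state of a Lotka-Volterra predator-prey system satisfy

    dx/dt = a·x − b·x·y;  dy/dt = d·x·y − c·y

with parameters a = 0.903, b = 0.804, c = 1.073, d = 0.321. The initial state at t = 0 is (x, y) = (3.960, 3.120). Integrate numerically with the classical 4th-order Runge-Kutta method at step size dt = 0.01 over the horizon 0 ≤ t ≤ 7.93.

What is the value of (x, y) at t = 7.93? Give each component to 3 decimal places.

(x, y) = (1.317, 2.421)

t=0.000: state=(3.960, 3.120)
step 1 (dt=0.01): k1=(-6.358, 0.618), k2=(-6.316, 0.587), k3=(-6.316, 0.587), k4=(-6.275, 0.556); state += dt/6·(k1+2k2+2k3+k4)
t=0.010: state=(3.897, 3.126)
t=0.020: state=(3.835, 3.131)
t=0.030: state=(3.773, 3.136)
continuing one RK4 step at a time; state shown every 50 steps (Δt=0.5):
t=0.500: state=(1.820, 2.826)
t=1.000: state=(1.069, 2.061)
t=1.500: state=(0.843, 1.399)
t=2.000: state=(0.834, 0.934)
t=2.500: state=(0.960, 0.630)
t=3.000: state=(1.221, 0.438)
t=3.500: state=(1.649, 0.322)
t=4.000: state=(2.310, 0.257)
t=4.500: state=(3.290, 0.235)
t=5.000: state=(4.689, 0.259)
t=5.500: state=(6.518, 0.370)
t=6.000: state=(8.330, 0.719)
t=6.500: state=(8.314, 1.669)
t=7.000: state=(5.086, 2.936)
t=7.500: state=(2.304, 3.023)
t=7.930: state=(1.317, 2.421)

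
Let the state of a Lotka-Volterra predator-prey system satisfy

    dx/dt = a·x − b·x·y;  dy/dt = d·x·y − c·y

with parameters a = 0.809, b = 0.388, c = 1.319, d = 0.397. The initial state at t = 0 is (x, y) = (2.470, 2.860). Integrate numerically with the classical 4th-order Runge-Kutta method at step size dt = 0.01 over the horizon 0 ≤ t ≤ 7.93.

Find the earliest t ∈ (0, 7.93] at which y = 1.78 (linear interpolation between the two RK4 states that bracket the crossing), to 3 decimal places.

t=0.000: state=(2.470, 2.860)
step 1 (dt=0.01): k1=(-0.743, -0.968), k2=(-0.737, -0.970), k3=(-0.737, -0.970), k4=(-0.731, -0.973); state += dt/6·(k1+2k2+2k3+k4)
t=0.010: state=(2.463, 2.850)
t=0.020: state=(2.455, 2.841)
t=0.030: state=(2.448, 2.831)
continuing one RK4 step at a time; state shown every 50 steps (Δt=0.5):
t=0.500: state=(2.233, 2.349)
t=1.000: state=(2.223, 1.884)
t=1.130: state=(2.251, 1.781)
next step: t=1.140: state=(2.254, 1.773) — y has crossed 1.78
linear interpolation between t=1.130 (1.78084) and t=1.140 (1.77329) → t≈1.131

t = 1.131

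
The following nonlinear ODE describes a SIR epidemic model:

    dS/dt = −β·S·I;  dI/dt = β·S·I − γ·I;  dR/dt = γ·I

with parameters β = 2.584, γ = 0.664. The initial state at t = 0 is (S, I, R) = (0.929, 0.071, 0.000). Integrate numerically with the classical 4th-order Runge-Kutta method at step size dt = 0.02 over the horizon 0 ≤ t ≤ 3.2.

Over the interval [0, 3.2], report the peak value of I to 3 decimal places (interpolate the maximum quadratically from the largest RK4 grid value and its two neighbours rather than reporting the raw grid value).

t=0.000: state=(0.929, 0.071, 0.000)
step 1 (dt=0.02): k1=(-0.170, 0.123, 0.047), k2=(-0.173, 0.125, 0.048), k3=(-0.173, 0.125, 0.048), k4=(-0.176, 0.127, 0.049); state += dt/6·(k1+2k2+2k3+k4)
t=0.020: state=(0.926, 0.074, 0.001)
t=0.040: state=(0.922, 0.076, 0.002)
t=0.060: state=(0.918, 0.079, 0.003)
continuing one RK4 step at a time; state shown every 10 steps (Δt=0.2):
t=0.200: state=(0.889, 0.100, 0.011)
t=0.400: state=(0.837, 0.136, 0.027)
t=0.600: state=(0.771, 0.181, 0.048)
t=0.800: state=(0.694, 0.231, 0.075)
t=1.000: state=(0.607, 0.284, 0.109)
t=1.200: state=(0.518, 0.332, 0.150)
t=1.400: state=(0.432, 0.371, 0.197)
t=1.600: state=(0.353, 0.398, 0.248)
t=1.800: state=(0.287, 0.411, 0.302)
t=2.000: state=(0.232, 0.411, 0.357)
t=2.200: state=(0.188, 0.401, 0.411)
t=2.400: state=(0.153, 0.384, 0.463)
t=2.600: state=(0.126, 0.361, 0.513)
t=2.800: state=(0.106, 0.336, 0.559)
t=3.000: state=(0.089, 0.309, 0.602)
t=3.200: state=(0.077, 0.282, 0.641)
largest grid value and its neighbours: I(1.880)=0.41272, I(1.900)=0.41279, I(1.920)=0.41275
parabola through these three points peaks at t≈1.902 with I≈0.41279

max I = 0.413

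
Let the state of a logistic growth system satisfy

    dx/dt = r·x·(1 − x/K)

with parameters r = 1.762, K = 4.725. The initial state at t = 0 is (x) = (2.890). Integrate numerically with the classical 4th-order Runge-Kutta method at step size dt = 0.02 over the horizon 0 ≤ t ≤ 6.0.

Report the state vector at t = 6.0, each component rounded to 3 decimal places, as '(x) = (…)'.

(x) = (4.725)

t=0.000: state=(2.890)
step 1 (dt=0.02): k1=(1.978), k2=(1.970), k3=(1.970), k4=(1.962); state += dt/6·(k1+2k2+2k3+k4)
t=0.020: state=(2.929)
t=0.040: state=(2.968)
t=0.060: state=(3.007)
continuing one RK4 step at a time; state shown every 10 steps (Δt=0.2):
t=0.200: state=(3.267)
t=0.400: state=(3.596)
t=0.600: state=(3.871)
t=0.800: state=(4.091)
t=1.000: state=(4.261)
t=1.200: state=(4.389)
t=1.400: state=(4.483)
t=1.600: state=(4.553)
t=1.800: state=(4.602)
t=2.000: state=(4.638)
t=2.200: state=(4.664)
t=2.400: state=(4.682)
t=2.600: state=(4.694)
t=2.800: state=(4.703)
t=3.000: state=(4.710)
t=3.200: state=(4.714)
t=3.400: state=(4.718)
t=3.600: state=(4.720)
t=3.800: state=(4.721)
t=4.000: state=(4.722)
t=4.200: state=(4.723)
t=4.400: state=(4.724)
t=4.600: state=(4.724)
t=4.800: state=(4.724)
t=5.000: state=(4.725)
t=5.200: state=(4.725)
t=5.400: state=(4.725)
t=5.600: state=(4.725)
t=5.800: state=(4.725)
t=6.000: state=(4.725)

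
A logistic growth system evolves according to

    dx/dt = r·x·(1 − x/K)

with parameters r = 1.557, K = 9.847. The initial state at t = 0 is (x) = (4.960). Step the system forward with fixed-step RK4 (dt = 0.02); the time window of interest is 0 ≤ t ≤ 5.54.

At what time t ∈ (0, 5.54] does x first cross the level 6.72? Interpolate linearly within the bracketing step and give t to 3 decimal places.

t=0.000: state=(4.960)
step 1 (dt=0.02): k1=(3.833), k2=(3.832), k3=(3.832), k4=(3.831); state += dt/6·(k1+2k2+2k3+k4)
t=0.020: state=(5.037)
t=0.040: state=(5.113)
t=0.060: state=(5.190)
continuing one RK4 step at a time; state shown every 10 steps (Δt=0.2):
t=0.200: state=(5.720)
t=0.400: state=(6.442)
t=0.480: state=(6.714)
next step: t=0.500: state=(6.780) — x has crossed 6.72
linear interpolation between t=0.480 (6.71396) and t=0.500 (6.78011) → t≈0.482

t = 0.482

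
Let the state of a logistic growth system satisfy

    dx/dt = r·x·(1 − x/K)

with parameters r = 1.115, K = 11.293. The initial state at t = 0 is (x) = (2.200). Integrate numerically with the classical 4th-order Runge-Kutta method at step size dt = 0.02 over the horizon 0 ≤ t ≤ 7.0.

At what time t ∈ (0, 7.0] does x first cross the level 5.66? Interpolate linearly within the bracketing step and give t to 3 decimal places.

t=0.000: state=(2.200)
step 1 (dt=0.02): k1=(1.975), k2=(1.989), k3=(1.989), k4=(2.002); state += dt/6·(k1+2k2+2k3+k4)
t=0.020: state=(2.240)
t=0.040: state=(2.280)
t=0.060: state=(2.321)
continuing one RK4 step at a time; state shown every 25 steps (Δt=0.5):
t=0.500: state=(3.354)
t=1.000: state=(4.795)
t=1.260: state=(5.607)
next step: t=1.280: state=(5.670) — x has crossed 5.66
linear interpolation between t=1.260 (5.60656) and t=1.280 (5.66952) → t≈1.277

t = 1.277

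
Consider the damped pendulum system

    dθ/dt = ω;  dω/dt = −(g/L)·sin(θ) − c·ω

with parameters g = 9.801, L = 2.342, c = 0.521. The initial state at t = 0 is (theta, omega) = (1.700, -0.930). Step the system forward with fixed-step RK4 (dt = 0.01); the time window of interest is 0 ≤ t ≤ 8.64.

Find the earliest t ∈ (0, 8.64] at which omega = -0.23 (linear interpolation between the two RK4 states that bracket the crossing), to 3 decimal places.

t = 1.522

t=0.000: state=(1.700, -0.930)
step 1 (dt=0.01): k1=(-0.930, -3.665), k2=(-0.948, -3.658), k3=(-0.948, -3.658), k4=(-0.967, -3.651); state += dt/6·(k1+2k2+2k3+k4)
t=0.010: state=(1.691, -0.967)
t=0.020: state=(1.681, -1.003)
t=0.030: state=(1.670, -1.039)
continuing one RK4 step at a time; state shown every 50 steps (Δt=0.5):
t=0.500: state=(0.822, -2.436)
t=1.000: state=(-0.425, -2.147)
t=1.500: state=(-1.059, -0.313)
t=1.520: state=(-1.064, -0.237)
next step: t=1.530: state=(-1.066, -0.200) — omega has crossed -0.23
linear interpolation between t=1.520 (-0.23740) and t=1.530 (-0.19965) → t≈1.522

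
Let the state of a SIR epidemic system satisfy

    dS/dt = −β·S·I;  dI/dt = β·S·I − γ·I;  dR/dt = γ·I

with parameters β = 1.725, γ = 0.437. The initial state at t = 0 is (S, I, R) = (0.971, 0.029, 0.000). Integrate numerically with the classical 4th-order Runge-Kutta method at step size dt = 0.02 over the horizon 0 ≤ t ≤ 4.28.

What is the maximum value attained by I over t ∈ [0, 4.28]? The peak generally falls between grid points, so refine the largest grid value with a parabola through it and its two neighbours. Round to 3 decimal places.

t=0.000: state=(0.971, 0.029, 0.000)
step 1 (dt=0.02): k1=(-0.049, 0.036, 0.013), k2=(-0.049, 0.036, 0.013), k3=(-0.049, 0.036, 0.013), k4=(-0.050, 0.037, 0.013); state += dt/6·(k1+2k2+2k3+k4)
t=0.020: state=(0.970, 0.030, 0.000)
t=0.040: state=(0.969, 0.030, 0.001)
t=0.060: state=(0.968, 0.031, 0.001)
continuing one RK4 step at a time; state shown every 10 steps (Δt=0.2):
t=0.200: state=(0.960, 0.037, 0.003)
t=0.400: state=(0.946, 0.047, 0.007)
t=0.600: state=(0.929, 0.060, 0.011)
t=0.800: state=(0.908, 0.075, 0.017)
t=1.000: state=(0.882, 0.094, 0.024)
t=1.200: state=(0.850, 0.116, 0.034)
t=1.400: state=(0.814, 0.142, 0.045)
t=1.600: state=(0.771, 0.171, 0.058)
t=1.800: state=(0.723, 0.202, 0.075)
t=2.000: state=(0.670, 0.236, 0.094)
t=2.200: state=(0.614, 0.270, 0.116)
t=2.400: state=(0.557, 0.302, 0.141)
t=2.600: state=(0.499, 0.332, 0.169)
t=2.800: state=(0.443, 0.358, 0.199)
t=3.000: state=(0.390, 0.379, 0.231)
t=3.200: state=(0.341, 0.394, 0.265)
t=3.400: state=(0.297, 0.403, 0.300)
t=3.600: state=(0.259, 0.406, 0.335)
t=3.800: state=(0.225, 0.405, 0.371)
t=4.000: state=(0.196, 0.399, 0.406)
t=4.200: state=(0.171, 0.389, 0.440)
t=4.280: state=(0.162, 0.384, 0.454)
largest grid value and its neighbours: I(3.600)=0.40623, I(3.620)=0.40628, I(3.640)=0.40628
parabola through these three points peaks at t≈3.629 with I≈0.40628

max I = 0.406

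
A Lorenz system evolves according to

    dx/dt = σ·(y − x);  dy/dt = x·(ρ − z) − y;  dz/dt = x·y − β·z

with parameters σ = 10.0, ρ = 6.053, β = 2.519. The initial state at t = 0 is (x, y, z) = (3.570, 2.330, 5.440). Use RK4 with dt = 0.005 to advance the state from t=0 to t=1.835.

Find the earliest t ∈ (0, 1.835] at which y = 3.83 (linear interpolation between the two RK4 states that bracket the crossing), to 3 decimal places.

t=0.000: state=(3.570, 2.330, 5.440)
step 1 (dt=0.005): k1=(-12.400, -0.142, -5.385), k2=(-12.094, -0.113, -5.425), k3=(-12.100, -0.112, -5.423), k4=(-11.801, -0.083, -5.460); state += dt/6·(k1+2k2+2k3+k4)
t=0.005: state=(3.510, 2.329, 5.413)
t=0.010: state=(3.452, 2.329, 5.385)
t=0.015: state=(3.397, 2.329, 5.358)
continuing one RK4 step at a time; state shown every 20 steps (Δt=0.1):
t=0.100: state=(2.796, 2.371, 4.870)
t=0.200: state=(2.574, 2.512, 4.357)
t=0.300: state=(2.614, 2.739, 3.985)
t=0.400: state=(2.800, 3.040, 3.788)
t=0.500: state=(3.078, 3.388, 3.782)
t=0.600: state=(3.406, 3.742, 3.966)
t=0.625: state=(3.490, 3.824, 4.041)
next step: t=0.630: state=(3.506, 3.840, 4.057) — y has crossed 3.83
linear interpolation between t=0.625 (3.82428) and t=0.630 (3.84018) → t≈0.627

t = 0.627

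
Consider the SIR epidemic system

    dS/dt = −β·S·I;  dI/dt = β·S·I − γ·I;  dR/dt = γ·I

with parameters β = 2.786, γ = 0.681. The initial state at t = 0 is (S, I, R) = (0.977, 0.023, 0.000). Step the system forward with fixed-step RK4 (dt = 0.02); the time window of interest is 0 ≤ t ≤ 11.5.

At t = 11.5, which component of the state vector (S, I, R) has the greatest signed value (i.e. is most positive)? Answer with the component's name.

t=0.000: state=(0.977, 0.023, 0.000)
step 1 (dt=0.02): k1=(-0.063, 0.047, 0.016), k2=(-0.064, 0.048, 0.016), k3=(-0.064, 0.048, 0.016), k4=(-0.065, 0.049, 0.016); state += dt/6·(k1+2k2+2k3+k4)
t=0.020: state=(0.976, 0.024, 0.000)
t=0.040: state=(0.974, 0.025, 0.001)
t=0.060: state=(0.973, 0.026, 0.001)
continuing one RK4 step at a time; state shown every 25 steps (Δt=0.5):
t=0.500: state=(0.925, 0.062, 0.013)
t=1.000: state=(0.804, 0.148, 0.048)
t=1.500: state=(0.598, 0.282, 0.120)
t=2.000: state=(0.370, 0.393, 0.237)
t=2.500: state=(0.209, 0.414, 0.377)
t=3.000: state=(0.121, 0.368, 0.511)
t=3.500: state=(0.076, 0.299, 0.625)
t=4.000: state=(0.052, 0.232, 0.715)
t=4.500: state=(0.039, 0.176, 0.785)
t=5.000: state=(0.032, 0.132, 0.837)
t=5.500: state=(0.027, 0.097, 0.875)
t=6.000: state=(0.024, 0.072, 0.904)
t=6.500: state=(0.022, 0.053, 0.925)
t=7.000: state=(0.021, 0.039, 0.940)
t=7.500: state=(0.020, 0.028, 0.952)
t=8.000: state=(0.019, 0.021, 0.960)
t=8.500: state=(0.019, 0.015, 0.966)
t=9.000: state=(0.018, 0.011, 0.971)
t=9.500: state=(0.018, 0.008, 0.974)
t=10.000: state=(0.018, 0.006, 0.976)
t=10.500: state=(0.018, 0.004, 0.978)
t=11.000: state=(0.018, 0.003, 0.979)
t=11.500: state=(0.018, 0.002, 0.980)
compare at T: S=0.018, I=0.002, R=0.980

largest component: R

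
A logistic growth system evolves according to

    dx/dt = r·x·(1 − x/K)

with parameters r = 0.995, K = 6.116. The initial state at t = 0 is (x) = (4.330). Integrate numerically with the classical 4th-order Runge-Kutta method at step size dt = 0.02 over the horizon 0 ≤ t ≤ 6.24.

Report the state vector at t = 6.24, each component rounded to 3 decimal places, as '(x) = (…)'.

t=0.000: state=(4.330)
step 1 (dt=0.02): k1=(1.258), k2=(1.253), k3=(1.253), k4=(1.248); state += dt/6·(k1+2k2+2k3+k4)
t=0.020: state=(4.355)
t=0.040: state=(4.380)
t=0.060: state=(4.405)
continuing one RK4 step at a time; state shown every 25 steps (Δt=0.5):
t=0.500: state=(4.890)
t=1.000: state=(5.307)
t=1.500: state=(5.597)
t=2.000: state=(5.790)
t=2.500: state=(5.913)
t=3.000: state=(5.991)
t=3.500: state=(6.039)
t=4.000: state=(6.069)
t=4.500: state=(6.087)
t=5.000: state=(6.099)
t=5.500: state=(6.105)
t=6.000: state=(6.110)
t=6.240: state=(6.111)

(x) = (6.111)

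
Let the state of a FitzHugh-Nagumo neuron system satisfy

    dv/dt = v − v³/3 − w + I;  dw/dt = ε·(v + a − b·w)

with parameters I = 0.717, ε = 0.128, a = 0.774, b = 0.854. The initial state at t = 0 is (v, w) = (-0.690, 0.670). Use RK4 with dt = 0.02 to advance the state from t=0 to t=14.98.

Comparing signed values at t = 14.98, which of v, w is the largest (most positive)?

t=0.000: state=(-0.690, 0.670)
step 1 (dt=0.02): k1=(-0.533, -0.062), k2=(-0.536, -0.063), k3=(-0.536, -0.063), k4=(-0.538, -0.064); state += dt/6·(k1+2k2+2k3+k4)
t=0.020: state=(-0.701, 0.669)
t=0.040: state=(-0.712, 0.667)
t=0.060: state=(-0.722, 0.666)
continuing one RK4 step at a time; state shown every 25 steps (Δt=0.5):
t=0.500: state=(-0.974, 0.631)
t=1.000: state=(-1.241, 0.576)
t=1.500: state=(-1.422, 0.510)
t=2.000: state=(-1.506, 0.440)
t=2.500: state=(-1.525, 0.370)
t=3.000: state=(-1.510, 0.304)
t=3.500: state=(-1.478, 0.243)
t=4.000: state=(-1.439, 0.187)
t=4.500: state=(-1.395, 0.137)
t=5.000: state=(-1.349, 0.093)
t=5.500: state=(-1.301, 0.053)
t=6.000: state=(-1.252, 0.019)
t=6.500: state=(-1.201, -0.010)
t=7.000: state=(-1.148, -0.034)
t=7.500: state=(-1.093, -0.054)
t=8.000: state=(-1.035, -0.069)
t=8.500: state=(-0.972, -0.080)
t=9.000: state=(-0.903, -0.086)
t=9.500: state=(-0.825, -0.087)
t=10.000: state=(-0.735, -0.083)
t=10.500: state=(-0.625, -0.073)
t=11.000: state=(-0.484, -0.055)
t=11.500: state=(-0.290, -0.029)
t=12.000: state=(-0.003, 0.012)
t=12.500: state=(0.433, 0.072)
t=13.000: state=(1.021, 0.161)
t=13.500: state=(1.539, 0.282)
t=14.000: state=(1.771, 0.420)
t=14.500: state=(1.812, 0.558)
t=14.980: state=(1.787, 0.683)
compare at T: v=1.787, w=0.683

largest component: v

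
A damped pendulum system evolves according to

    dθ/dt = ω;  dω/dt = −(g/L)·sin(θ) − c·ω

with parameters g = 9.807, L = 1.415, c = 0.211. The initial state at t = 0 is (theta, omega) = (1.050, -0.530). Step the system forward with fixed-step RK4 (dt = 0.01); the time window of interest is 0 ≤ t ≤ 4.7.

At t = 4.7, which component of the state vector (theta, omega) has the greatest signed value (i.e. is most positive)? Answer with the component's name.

t=0.000: state=(1.050, -0.530)
step 1 (dt=0.01): k1=(-0.530, -5.900), k2=(-0.560, -5.885), k3=(-0.559, -5.884), k4=(-0.589, -5.868); state += dt/6·(k1+2k2+2k3+k4)
t=0.010: state=(1.044, -0.589)
t=0.020: state=(1.038, -0.647)
t=0.030: state=(1.031, -0.706)
continuing one RK4 step at a time; state shown every 20 steps (Δt=0.2):
t=0.200: state=(0.832, -1.616)
t=0.400: state=(0.427, -2.355)
t=0.600: state=(-0.070, -2.496)
t=0.800: state=(-0.528, -1.984)
t=1.000: state=(-0.834, -1.033)
t=1.200: state=(-0.931, 0.073)
t=1.400: state=(-0.809, 1.122)
t=1.600: state=(-0.499, 1.911)
t=1.800: state=(-0.077, 2.219)
t=2.000: state=(0.348, 1.937)
t=2.200: state=(0.666, 1.184)
t=2.400: state=(0.807, 0.207)
t=2.600: state=(0.749, -0.770)
t=2.800: state=(0.512, -1.550)
t=3.000: state=(0.156, -1.935)
t=3.200: state=(-0.227, -1.802)
t=3.400: state=(-0.534, -1.212)
t=3.600: state=(-0.694, -0.364)
t=3.800: state=(-0.677, 0.526)
t=4.000: state=(-0.494, 1.267)
t=4.200: state=(-0.193, 1.677)
t=4.400: state=(0.146, 1.636)
t=4.600: state=(0.433, 1.171)
t=4.700: state=(0.533, 0.826)
compare at T: theta=0.533, omega=0.826

largest component: omega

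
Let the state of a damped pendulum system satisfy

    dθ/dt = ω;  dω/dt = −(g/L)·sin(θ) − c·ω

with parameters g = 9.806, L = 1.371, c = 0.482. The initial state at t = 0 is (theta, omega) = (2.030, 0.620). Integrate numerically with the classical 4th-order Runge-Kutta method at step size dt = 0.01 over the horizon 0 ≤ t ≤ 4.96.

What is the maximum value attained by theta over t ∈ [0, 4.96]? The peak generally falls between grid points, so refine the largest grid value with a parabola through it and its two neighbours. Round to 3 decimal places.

max theta = 2.059

t=0.000: state=(2.030, 0.620)
step 1 (dt=0.01): k1=(0.620, -6.710), k2=(0.586, -6.684), k3=(0.587, -6.685), k4=(0.553, -6.659); state += dt/6·(k1+2k2+2k3+k4)
t=0.010: state=(2.036, 0.553)
t=0.020: state=(2.041, 0.487)
t=0.030: state=(2.046, 0.421)
continuing one RK4 step at a time; state shown every 20 steps (Δt=0.2):
t=0.200: state=(2.025, -0.648)
t=0.400: state=(1.774, -1.867)
t=0.600: state=(1.280, -3.045)
t=0.800: state=(0.580, -3.842)
t=1.000: state=(-0.195, -3.733)
t=1.200: state=(-0.850, -2.696)
t=1.400: state=(-1.247, -1.256)
t=1.600: state=(-1.353, 0.181)
t=1.800: state=(-1.184, 1.473)
t=2.000: state=(-0.783, 2.475)
t=2.200: state=(-0.232, 2.905)
t=2.400: state=(0.327, 2.561)
t=2.600: state=(0.751, 1.608)
t=2.800: state=(0.955, 0.416)
t=3.000: state=(0.920, -0.736)
t=3.200: state=(0.676, -1.655)
t=3.400: state=(0.288, -2.136)
t=3.600: state=(-0.139, -2.033)
t=3.800: state=(-0.491, -1.409)
t=4.000: state=(-0.684, -0.506)
t=4.200: state=(-0.691, 0.423)
t=4.400: state=(-0.527, 1.176)
t=4.600: state=(-0.244, 1.585)
t=4.800: state=(0.077, 1.548)
t=4.960: state=(0.301, 1.220)
largest grid value and its neighbours: theta(0.090)=2.05919, theta(0.100)=2.05922, theta(0.110)=2.05862
parabola through these three points peaks at t≈0.095 with theta≈2.05929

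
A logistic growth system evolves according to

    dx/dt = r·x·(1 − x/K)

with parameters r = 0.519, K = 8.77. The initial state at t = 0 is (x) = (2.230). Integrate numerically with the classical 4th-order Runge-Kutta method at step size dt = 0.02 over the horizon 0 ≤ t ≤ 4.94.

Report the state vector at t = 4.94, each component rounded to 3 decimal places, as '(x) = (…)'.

(x) = (7.154)

t=0.000: state=(2.230)
step 1 (dt=0.02): k1=(0.863), k2=(0.865), k3=(0.865), k4=(0.867); state += dt/6·(k1+2k2+2k3+k4)
t=0.020: state=(2.247)
t=0.040: state=(2.265)
t=0.060: state=(2.282)
continuing one RK4 step at a time; state shown every 10 steps (Δt=0.2):
t=0.200: state=(2.407)
t=0.400: state=(2.592)
t=0.600: state=(2.786)
t=0.800: state=(2.987)
t=1.000: state=(3.195)
t=1.200: state=(3.408)
t=1.400: state=(3.627)
t=1.600: state=(3.849)
t=1.800: state=(4.075)
t=2.000: state=(4.302)
t=2.200: state=(4.529)
t=2.400: state=(4.756)
t=2.600: state=(4.981)
t=2.800: state=(5.202)
t=3.000: state=(5.420)
t=3.200: state=(5.632)
t=3.400: state=(5.838)
t=3.600: state=(6.037)
t=3.800: state=(6.228)
t=4.000: state=(6.411)
t=4.200: state=(6.586)
t=4.400: state=(6.752)
t=4.600: state=(6.909)
t=4.800: state=(7.056)
t=4.940: state=(7.154)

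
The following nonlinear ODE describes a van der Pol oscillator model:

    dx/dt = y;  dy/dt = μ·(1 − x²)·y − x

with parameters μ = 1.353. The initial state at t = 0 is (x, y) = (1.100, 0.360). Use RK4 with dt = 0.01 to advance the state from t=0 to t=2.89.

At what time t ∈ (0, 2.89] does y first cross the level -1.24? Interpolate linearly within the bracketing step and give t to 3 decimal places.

t = 1.378

t=0.000: state=(1.100, 0.360)
step 1 (dt=0.01): k1=(0.360, -1.202), k2=(0.354, -1.204), k3=(0.354, -1.204), k4=(0.348, -1.206); state += dt/6·(k1+2k2+2k3+k4)
t=0.010: state=(1.104, 0.348)
t=0.020: state=(1.107, 0.336)
t=0.030: state=(1.110, 0.324)
continuing one RK4 step at a time; state shown every 10 steps (Δt=0.1):
t=0.100: state=(1.130, 0.239)
t=0.200: state=(1.148, 0.117)
t=0.300: state=(1.154, -0.000)
t=0.400: state=(1.148, -0.113)
t=0.500: state=(1.131, -0.220)
t=0.600: state=(1.104, -0.323)
t=0.700: state=(1.067, -0.423)
t=0.800: state=(1.019, -0.521)
t=0.900: state=(0.962, -0.622)
t=1.000: state=(0.895, -0.727)
t=1.100: state=(0.817, -0.841)
t=1.200: state=(0.726, -0.968)
t=1.300: state=(0.622, -1.112)
t=1.370: state=(0.541, -1.226)
next step: t=1.380: state=(0.528, -1.243) — y has crossed -1.24
linear interpolation between t=1.370 (-1.22593) and t=1.380 (-1.24321) → t≈1.378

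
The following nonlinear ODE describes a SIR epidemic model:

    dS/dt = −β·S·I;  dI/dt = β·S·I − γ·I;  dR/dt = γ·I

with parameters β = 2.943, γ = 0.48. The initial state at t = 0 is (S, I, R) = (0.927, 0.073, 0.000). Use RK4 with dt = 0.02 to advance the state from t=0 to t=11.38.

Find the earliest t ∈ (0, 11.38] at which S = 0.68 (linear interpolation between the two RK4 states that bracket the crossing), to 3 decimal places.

t = 0.672

t=0.000: state=(0.927, 0.073, 0.000)
step 1 (dt=0.02): k1=(-0.199, 0.164, 0.035), k2=(-0.203, 0.167, 0.036), k3=(-0.203, 0.167, 0.036), k4=(-0.207, 0.171, 0.037); state += dt/6·(k1+2k2+2k3+k4)
t=0.020: state=(0.923, 0.076, 0.001)
t=0.040: state=(0.919, 0.080, 0.001)
t=0.060: state=(0.914, 0.083, 0.002)
continuing one RK4 step at a time; state shown every 25 steps (Δt=0.5):
t=0.500: state=(0.766, 0.203, 0.031)
t=0.660: state=(0.686, 0.265, 0.049)
next step: t=0.680: state=(0.676, 0.273, 0.052) — S has crossed 0.68
linear interpolation between t=0.660 (0.68648) and t=0.680 (0.67572) → t≈0.672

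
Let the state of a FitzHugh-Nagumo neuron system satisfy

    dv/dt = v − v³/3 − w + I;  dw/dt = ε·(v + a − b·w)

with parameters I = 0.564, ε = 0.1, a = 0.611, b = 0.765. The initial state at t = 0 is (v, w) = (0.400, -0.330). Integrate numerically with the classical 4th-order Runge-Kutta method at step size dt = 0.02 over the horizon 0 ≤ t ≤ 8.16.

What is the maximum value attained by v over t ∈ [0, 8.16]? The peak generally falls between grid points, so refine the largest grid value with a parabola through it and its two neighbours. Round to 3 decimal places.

max v = 1.937

t=0.000: state=(0.400, -0.330)
step 1 (dt=0.02): k1=(1.273, 0.126), k2=(1.282, 0.128), k3=(1.282, 0.128), k4=(1.291, 0.129); state += dt/6·(k1+2k2+2k3+k4)
t=0.020: state=(0.426, -0.327)
t=0.040: state=(0.452, -0.325)
t=0.060: state=(0.478, -0.322)
continuing one RK4 step at a time; state shown every 25 steps (Δt=0.5):
t=0.500: state=(1.117, -0.251)
t=1.000: state=(1.700, -0.141)
t=1.500: state=(1.911, -0.016)
t=2.000: state=(1.935, 0.110)
t=2.500: state=(1.908, 0.230)
t=3.000: state=(1.868, 0.344)
t=3.500: state=(1.825, 0.451)
t=4.000: state=(1.780, 0.553)
t=4.500: state=(1.735, 0.648)
t=5.000: state=(1.690, 0.738)
t=5.500: state=(1.643, 0.822)
t=6.000: state=(1.596, 0.901)
t=6.500: state=(1.548, 0.974)
t=7.000: state=(1.498, 1.042)
t=7.500: state=(1.447, 1.105)
t=8.000: state=(1.394, 1.163)
t=8.160: state=(1.377, 1.181)
largest grid value and its neighbours: v(1.860)=1.93669, v(1.880)=1.93673, v(1.900)=1.93667
parabola through these three points peaks at t≈1.877 with v≈1.93673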